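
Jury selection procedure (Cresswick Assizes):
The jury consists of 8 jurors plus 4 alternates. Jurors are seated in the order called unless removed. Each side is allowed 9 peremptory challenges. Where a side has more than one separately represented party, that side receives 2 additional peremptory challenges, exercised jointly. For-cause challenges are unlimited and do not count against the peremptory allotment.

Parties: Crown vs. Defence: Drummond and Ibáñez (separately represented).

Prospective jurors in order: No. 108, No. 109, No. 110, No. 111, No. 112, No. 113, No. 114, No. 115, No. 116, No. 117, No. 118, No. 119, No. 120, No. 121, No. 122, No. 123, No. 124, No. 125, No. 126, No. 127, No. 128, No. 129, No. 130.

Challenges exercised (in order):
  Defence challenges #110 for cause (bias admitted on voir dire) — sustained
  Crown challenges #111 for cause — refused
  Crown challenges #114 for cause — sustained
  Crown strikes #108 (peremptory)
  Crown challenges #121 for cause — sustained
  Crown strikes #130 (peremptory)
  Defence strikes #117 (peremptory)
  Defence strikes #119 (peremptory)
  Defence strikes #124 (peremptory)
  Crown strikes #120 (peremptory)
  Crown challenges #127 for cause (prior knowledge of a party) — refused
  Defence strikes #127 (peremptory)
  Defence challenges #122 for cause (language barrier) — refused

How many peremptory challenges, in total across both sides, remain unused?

Crown allotment: 9. Defence allotment: 9 base + 2 multi-party = 11.
Crown peremptories used: #108, #130, #120 — 3 (for-cause on #111, #114, #121, #127 don't count).
Defence peremptories used: #117, #119, #124, #127 — 4 (for-cause on #110, #122 don't count).
Remaining: (9 − 3) + (11 − 4) = 13.

13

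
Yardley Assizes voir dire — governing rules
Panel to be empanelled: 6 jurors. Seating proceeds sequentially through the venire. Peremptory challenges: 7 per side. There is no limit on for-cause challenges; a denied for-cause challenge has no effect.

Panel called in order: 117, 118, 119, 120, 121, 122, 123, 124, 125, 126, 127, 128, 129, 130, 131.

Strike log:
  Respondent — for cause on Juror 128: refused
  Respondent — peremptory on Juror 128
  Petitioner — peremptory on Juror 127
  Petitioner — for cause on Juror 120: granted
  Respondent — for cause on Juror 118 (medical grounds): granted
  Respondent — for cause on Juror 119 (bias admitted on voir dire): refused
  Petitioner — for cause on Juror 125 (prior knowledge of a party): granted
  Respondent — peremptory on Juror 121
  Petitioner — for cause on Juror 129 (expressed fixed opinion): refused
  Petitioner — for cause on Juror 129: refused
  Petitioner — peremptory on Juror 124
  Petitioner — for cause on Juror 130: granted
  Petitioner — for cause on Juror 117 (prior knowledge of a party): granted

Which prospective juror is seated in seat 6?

Removed: #117, #118, #120, #121, #124, #125, #127, #128, #130. (#119, #129 stay — for-cause denied.)
Seating in order: seats 1–6 → #119, #122, #123, #126, #129, #131.
So seat 6 is #131.

131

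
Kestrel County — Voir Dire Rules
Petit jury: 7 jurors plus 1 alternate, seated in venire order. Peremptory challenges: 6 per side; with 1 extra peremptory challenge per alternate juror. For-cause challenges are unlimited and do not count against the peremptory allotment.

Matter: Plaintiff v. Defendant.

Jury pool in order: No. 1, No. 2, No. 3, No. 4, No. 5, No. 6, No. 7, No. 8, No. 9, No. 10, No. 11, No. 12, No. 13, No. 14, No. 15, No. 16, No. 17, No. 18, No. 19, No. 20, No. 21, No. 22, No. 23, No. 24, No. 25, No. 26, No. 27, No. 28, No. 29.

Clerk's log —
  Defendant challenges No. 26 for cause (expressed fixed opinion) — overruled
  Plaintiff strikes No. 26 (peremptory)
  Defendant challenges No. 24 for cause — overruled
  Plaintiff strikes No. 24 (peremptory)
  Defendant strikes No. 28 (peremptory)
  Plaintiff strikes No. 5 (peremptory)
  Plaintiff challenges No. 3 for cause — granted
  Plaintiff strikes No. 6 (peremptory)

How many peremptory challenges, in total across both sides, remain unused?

9

Plaintiff allotment: 6 base + 1 × 1 alternate = 7. Defendant allotment: 6 base + 1 × 1 alternate = 7.
Plaintiff peremptories used: #26, #24, #5, #6 — 4 (the for-cause on #3 doesn't count).
Defendant peremptories used: #28 — 1 (for-cause on #26, #24 don't count).
Remaining: (7 − 4) + (7 − 1) = 9.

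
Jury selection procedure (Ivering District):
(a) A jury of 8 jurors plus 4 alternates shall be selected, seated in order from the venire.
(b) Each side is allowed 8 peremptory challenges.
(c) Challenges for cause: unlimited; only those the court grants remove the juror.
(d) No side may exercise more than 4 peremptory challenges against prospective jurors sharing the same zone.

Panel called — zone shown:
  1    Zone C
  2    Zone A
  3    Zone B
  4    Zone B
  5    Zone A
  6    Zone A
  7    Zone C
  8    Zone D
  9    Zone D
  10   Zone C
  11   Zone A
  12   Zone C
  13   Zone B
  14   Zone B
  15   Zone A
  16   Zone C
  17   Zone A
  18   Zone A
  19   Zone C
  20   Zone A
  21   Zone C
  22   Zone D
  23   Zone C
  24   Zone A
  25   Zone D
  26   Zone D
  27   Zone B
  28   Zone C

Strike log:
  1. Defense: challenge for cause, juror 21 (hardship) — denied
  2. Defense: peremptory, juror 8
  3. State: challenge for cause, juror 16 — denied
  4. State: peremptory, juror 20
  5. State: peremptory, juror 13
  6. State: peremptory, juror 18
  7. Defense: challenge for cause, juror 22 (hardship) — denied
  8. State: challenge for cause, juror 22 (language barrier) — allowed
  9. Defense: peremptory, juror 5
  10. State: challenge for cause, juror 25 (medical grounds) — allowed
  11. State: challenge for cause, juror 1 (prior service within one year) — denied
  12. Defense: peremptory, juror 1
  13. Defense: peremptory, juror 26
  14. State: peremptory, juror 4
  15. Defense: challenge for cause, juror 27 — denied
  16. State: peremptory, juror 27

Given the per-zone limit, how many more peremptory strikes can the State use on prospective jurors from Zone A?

State peremptories so far: #20, #13, #18, #4, #27 — 5 of 8 used, 3 left overall.
Against Zone A: #20, #18 — 2 used; per-zone cap 4 leaves 2.
Binding limit: min(3, 2) = 2.

2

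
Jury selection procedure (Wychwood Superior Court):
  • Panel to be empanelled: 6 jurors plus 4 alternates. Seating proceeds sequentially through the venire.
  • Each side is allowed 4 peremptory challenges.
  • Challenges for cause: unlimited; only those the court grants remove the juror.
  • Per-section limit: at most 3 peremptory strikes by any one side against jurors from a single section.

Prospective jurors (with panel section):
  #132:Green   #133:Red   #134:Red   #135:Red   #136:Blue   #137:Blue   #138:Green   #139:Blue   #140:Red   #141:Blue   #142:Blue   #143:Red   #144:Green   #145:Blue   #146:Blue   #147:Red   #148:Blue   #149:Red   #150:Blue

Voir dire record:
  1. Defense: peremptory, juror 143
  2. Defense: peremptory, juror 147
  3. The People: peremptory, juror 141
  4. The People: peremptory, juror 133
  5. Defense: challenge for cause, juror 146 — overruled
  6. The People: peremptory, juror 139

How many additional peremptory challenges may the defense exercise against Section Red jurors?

1

Defense peremptories so far: #143, #147 — 2 of 4 used, 2 left overall.
Against Section Red: #143, #147 — 2 used; per-section cap 3 leaves 1.
Binding limit: min(2, 1) = 1.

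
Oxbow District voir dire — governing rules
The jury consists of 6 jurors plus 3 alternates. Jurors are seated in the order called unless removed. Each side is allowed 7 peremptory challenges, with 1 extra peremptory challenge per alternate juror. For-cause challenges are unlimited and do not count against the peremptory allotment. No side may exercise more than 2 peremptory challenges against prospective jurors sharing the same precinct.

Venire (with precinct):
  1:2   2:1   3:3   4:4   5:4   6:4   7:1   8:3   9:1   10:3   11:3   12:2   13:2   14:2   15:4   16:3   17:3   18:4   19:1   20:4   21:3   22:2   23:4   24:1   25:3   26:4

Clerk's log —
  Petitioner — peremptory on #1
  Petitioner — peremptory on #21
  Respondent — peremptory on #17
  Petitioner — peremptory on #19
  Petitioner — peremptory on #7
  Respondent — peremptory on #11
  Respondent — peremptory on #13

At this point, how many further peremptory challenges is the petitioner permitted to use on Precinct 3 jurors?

Petitioner peremptories so far: #1, #21, #19, #7 — 4 of 10 used, 6 left overall.
Against Precinct 3: #21 — 1 used; per-precinct cap 2 leaves 1.
Binding limit: min(6, 1) = 1.

1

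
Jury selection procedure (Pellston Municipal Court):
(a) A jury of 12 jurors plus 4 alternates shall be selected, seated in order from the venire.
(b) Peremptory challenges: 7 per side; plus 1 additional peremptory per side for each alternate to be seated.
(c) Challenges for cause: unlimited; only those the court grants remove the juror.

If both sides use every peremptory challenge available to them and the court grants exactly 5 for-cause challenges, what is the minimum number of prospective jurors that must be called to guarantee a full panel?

43

Seats to fill: 12 + 4 alternates = 16.
Peremptories: 7 + 1×4 = 11 per side × 2 sides = 22.
For-cause removals: 5.
Minimum venire: 16 + 22 + 5 = 43.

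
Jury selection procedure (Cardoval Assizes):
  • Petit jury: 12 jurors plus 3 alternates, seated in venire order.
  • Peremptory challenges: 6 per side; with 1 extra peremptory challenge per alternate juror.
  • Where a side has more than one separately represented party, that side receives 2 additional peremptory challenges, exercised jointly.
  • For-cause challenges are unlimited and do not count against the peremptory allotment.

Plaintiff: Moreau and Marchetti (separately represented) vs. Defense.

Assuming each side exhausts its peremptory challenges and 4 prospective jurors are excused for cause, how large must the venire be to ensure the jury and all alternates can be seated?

39

Seats to fill: 12 + 3 alternates = 15.
Peremptories — Plaintiff: 6 + 1×3 + 2 = 11; Defense: 6 + 1×3 = 9; total 20.
For-cause removals: 4.
Minimum venire: 15 + 20 + 4 = 39.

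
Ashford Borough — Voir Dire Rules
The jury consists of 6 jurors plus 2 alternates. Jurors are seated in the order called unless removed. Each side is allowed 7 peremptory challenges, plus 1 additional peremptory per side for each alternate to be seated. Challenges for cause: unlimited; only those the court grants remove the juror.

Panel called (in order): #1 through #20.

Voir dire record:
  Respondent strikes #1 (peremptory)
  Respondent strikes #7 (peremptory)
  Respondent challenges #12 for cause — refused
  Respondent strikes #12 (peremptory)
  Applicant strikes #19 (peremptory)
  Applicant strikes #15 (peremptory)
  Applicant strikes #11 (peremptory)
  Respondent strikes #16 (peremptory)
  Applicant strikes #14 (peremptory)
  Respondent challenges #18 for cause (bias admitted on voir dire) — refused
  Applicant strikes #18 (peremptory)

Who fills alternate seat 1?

9

Removed: #1, #7, #11, #12, #14, #15, #16, #18, #19.
Seating in order: seats 1–6 → #2, #3, #4, #5, #6, #8; alternates → #9, #10.
So alternate 1 is #9.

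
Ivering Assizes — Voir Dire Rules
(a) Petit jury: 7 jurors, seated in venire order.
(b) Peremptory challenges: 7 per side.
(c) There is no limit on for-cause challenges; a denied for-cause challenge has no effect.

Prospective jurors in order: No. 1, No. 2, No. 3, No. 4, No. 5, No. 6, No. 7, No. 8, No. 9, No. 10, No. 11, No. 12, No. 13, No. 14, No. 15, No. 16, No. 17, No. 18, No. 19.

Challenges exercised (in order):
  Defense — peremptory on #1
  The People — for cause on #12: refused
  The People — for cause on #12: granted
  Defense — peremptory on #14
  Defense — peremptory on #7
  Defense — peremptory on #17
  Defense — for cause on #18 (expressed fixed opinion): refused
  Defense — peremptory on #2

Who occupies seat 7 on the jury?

10

Removed: #1, #2, #7, #12, #14, #17. (#18 stays — for-cause denied.)
Seating in order: seats 1–7 → #3, #4, #5, #6, #8, #9, #10.
So seat 7 is #10.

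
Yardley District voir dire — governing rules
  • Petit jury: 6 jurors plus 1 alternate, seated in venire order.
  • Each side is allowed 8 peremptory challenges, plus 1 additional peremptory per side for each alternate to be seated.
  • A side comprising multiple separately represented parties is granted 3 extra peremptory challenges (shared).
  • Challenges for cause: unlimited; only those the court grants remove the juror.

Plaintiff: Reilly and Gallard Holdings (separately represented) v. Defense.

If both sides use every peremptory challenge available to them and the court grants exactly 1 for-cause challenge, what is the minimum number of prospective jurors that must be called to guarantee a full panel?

29

Seats to fill: 6 + 1 alternates = 7.
Peremptories — Plaintiff: 8 + 1×1 + 3 = 12; Defense: 8 + 1×1 = 9; total 21.
For-cause removals: 1.
Minimum venire: 7 + 21 + 1 = 29.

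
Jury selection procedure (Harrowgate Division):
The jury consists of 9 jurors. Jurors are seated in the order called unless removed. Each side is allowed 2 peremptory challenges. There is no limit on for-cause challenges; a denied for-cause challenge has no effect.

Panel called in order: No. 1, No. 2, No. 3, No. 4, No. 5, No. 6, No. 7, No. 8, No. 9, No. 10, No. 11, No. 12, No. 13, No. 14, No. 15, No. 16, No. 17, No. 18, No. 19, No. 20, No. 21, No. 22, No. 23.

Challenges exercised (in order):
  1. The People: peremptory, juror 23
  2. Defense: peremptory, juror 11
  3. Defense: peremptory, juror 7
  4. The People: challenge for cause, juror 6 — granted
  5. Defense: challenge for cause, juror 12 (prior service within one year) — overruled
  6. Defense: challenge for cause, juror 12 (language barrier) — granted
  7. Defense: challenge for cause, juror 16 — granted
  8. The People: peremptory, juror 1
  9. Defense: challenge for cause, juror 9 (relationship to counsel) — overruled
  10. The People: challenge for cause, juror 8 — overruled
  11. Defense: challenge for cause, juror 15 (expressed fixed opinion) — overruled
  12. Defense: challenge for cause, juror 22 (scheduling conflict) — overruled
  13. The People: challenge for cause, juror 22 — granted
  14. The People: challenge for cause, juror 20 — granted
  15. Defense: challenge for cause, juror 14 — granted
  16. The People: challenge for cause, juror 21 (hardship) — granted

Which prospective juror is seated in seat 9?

Removed: #1, #6, #7, #11, #12, #14, #16, #20, #21, #22, #23. (#8, #9, #15 stay — for-cause denied.)
Seating in order: seats 1–9 → #2, #3, #4, #5, #8, #9, #10, #13, #15.
So seat 9 is #15.

15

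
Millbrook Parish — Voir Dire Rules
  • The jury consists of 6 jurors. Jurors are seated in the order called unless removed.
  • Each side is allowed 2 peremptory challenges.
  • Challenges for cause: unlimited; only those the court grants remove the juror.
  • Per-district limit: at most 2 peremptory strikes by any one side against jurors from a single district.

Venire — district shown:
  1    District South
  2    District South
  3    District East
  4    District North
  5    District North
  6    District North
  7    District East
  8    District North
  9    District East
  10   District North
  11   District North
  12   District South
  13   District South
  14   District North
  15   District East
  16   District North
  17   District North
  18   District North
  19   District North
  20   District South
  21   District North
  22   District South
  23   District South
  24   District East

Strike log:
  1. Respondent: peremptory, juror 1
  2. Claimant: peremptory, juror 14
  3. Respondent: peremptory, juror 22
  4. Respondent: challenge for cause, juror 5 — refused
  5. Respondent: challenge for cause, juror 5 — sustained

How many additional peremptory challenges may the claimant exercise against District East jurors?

1

Claimant peremptories so far: #14 — 1 of 2 used, 1 left overall.
Against District East: none yet — per-district cap 2 leaves 2.
Binding limit: min(1, 2) = 1.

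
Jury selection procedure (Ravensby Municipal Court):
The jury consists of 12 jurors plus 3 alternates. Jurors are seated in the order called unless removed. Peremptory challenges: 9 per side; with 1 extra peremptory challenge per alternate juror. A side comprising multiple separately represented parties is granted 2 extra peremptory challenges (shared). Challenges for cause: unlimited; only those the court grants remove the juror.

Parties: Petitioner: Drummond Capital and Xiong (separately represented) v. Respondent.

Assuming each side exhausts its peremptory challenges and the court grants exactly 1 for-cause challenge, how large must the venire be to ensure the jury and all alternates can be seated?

Seats to fill: 12 + 3 alternates = 15.
Peremptories — Petitioner: 9 + 1×3 + 2 = 14; Respondent: 9 + 1×3 = 12; total 26.
For-cause removals: 1.
Minimum venire: 15 + 26 + 1 = 42.

42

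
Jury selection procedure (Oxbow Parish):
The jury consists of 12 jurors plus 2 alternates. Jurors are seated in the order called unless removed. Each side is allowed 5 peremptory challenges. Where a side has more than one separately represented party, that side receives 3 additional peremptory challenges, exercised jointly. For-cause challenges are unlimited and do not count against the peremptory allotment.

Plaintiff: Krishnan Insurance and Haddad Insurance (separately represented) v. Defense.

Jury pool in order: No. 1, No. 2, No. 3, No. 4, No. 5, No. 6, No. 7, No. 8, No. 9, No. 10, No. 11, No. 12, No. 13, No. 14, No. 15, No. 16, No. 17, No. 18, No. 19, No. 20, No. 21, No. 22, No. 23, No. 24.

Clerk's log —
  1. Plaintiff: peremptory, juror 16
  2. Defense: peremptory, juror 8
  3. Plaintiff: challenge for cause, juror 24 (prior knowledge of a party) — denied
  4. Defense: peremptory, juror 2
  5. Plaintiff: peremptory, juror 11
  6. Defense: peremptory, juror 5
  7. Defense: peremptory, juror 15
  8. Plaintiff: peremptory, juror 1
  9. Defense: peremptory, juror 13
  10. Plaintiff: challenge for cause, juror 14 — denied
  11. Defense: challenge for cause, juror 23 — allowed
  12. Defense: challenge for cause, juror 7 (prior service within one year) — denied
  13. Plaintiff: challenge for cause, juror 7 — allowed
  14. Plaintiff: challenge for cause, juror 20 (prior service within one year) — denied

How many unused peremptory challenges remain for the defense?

0

Defense allotment: 5.
Defense peremptories used: #8, #2, #5, #15, #13 — 5 (for-cause on #23, #7 don't count).
Remaining: 5 − 5 = 0.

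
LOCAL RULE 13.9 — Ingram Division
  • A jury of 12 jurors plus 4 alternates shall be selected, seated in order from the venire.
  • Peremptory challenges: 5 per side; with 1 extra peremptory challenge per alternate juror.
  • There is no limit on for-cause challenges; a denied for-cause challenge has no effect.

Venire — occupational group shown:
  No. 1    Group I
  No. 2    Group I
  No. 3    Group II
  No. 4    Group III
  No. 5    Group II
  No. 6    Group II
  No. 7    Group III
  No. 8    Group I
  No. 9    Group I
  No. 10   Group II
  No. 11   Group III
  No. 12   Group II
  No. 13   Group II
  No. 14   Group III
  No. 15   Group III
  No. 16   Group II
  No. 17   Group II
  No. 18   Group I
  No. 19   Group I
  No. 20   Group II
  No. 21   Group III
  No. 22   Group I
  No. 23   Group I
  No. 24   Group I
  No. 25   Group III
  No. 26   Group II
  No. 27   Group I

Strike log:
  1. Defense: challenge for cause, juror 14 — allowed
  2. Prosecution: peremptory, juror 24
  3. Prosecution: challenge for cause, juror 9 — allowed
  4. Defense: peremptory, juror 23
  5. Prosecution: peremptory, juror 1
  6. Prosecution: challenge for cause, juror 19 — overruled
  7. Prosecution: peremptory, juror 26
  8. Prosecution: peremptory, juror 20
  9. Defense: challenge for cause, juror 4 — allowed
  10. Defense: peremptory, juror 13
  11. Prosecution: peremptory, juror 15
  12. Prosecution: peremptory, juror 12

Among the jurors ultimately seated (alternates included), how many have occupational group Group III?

4

Removed: #1, #4, #9, #12, #13, #14, #15, #20, #23, #24, #26.
Seated (16 incl. alternates): #2, #3, #5, #6, #7, #8, #10, #11, #16, #17, #18, #19, #21, #22, #25, #27.
Of those, in Group III: #7, #11, #21, #25 → 4.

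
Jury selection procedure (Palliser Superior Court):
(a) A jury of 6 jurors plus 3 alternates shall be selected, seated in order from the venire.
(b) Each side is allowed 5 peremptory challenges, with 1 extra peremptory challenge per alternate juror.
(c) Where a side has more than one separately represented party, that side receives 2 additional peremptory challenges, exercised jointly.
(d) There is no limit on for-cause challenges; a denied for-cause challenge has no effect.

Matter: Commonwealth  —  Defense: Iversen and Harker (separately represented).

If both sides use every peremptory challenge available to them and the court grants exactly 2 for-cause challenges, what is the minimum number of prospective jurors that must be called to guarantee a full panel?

Seats to fill: 6 + 3 alternates = 9.
Peremptories — Commonwealth: 5 + 1×3 = 8; Defense: 5 + 1×3 + 2 = 10; total 18.
For-cause removals: 2.
Minimum venire: 9 + 18 + 2 = 29.

29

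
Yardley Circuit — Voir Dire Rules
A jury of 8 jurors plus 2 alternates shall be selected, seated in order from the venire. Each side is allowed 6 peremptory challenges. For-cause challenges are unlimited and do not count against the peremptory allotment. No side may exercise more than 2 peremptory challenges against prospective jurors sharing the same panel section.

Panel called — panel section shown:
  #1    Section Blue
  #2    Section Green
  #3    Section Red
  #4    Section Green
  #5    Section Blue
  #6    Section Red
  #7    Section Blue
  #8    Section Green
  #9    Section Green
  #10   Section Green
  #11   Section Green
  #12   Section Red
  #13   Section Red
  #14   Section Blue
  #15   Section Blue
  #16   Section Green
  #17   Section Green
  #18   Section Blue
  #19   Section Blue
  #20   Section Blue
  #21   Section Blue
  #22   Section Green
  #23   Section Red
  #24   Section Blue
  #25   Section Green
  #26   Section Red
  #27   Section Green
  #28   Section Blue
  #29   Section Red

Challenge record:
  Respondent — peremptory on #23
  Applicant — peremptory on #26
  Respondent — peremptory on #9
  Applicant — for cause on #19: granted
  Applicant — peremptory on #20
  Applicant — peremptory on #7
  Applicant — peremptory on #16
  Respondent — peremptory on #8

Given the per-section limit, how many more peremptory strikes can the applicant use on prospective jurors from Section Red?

Applicant peremptories so far: #26, #20, #7, #16 — 4 of 6 used, 2 left overall.
Against Section Red: #26 — 1 used; per-section cap 2 leaves 1.
Binding limit: min(2, 1) = 1.

1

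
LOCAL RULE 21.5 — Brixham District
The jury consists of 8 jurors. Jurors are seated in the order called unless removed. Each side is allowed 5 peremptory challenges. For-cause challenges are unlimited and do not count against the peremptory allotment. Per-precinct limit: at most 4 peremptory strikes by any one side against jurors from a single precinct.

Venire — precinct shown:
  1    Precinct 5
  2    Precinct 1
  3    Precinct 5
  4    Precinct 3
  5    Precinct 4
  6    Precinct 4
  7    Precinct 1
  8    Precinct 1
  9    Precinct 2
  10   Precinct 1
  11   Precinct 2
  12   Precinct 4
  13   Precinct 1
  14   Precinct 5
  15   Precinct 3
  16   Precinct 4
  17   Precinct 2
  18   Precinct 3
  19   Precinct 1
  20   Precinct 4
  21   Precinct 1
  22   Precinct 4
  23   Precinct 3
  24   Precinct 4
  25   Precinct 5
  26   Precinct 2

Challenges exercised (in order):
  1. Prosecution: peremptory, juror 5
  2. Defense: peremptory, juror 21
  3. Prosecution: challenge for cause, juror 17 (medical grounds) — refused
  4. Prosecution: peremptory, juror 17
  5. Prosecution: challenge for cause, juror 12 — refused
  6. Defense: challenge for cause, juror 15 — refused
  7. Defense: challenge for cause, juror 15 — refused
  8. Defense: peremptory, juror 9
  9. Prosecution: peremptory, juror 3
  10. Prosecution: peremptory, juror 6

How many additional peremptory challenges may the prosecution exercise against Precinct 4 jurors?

1

Prosecution peremptories so far: #5, #17, #3, #6 — 4 of 5 used, 1 left overall.
Against Precinct 4: #5, #6 — 2 used; per-precinct cap 4 leaves 2.
Binding limit: min(1, 2) = 1.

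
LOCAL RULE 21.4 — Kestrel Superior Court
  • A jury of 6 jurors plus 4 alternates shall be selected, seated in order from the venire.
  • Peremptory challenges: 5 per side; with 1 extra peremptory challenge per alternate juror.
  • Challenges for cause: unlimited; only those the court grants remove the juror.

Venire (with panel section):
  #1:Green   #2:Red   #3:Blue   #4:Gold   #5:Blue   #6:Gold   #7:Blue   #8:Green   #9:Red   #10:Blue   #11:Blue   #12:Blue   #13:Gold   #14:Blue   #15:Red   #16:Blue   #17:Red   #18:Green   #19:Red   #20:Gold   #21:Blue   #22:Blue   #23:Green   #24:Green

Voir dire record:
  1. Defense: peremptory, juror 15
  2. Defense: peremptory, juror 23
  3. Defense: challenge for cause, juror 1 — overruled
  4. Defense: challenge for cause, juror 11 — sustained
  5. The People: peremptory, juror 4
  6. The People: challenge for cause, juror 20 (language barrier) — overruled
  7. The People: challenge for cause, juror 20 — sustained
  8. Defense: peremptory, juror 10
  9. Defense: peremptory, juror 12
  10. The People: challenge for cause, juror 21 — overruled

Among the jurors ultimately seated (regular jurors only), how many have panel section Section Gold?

1

Removed: #4, #10, #11, #12, #15, #20, #23.
Seated jurors 1–6: #1, #2, #3, #5, #6, #7 (alternates #8, #9, #13, #14 not counted).
Of those, in Section Gold: #6 → 1.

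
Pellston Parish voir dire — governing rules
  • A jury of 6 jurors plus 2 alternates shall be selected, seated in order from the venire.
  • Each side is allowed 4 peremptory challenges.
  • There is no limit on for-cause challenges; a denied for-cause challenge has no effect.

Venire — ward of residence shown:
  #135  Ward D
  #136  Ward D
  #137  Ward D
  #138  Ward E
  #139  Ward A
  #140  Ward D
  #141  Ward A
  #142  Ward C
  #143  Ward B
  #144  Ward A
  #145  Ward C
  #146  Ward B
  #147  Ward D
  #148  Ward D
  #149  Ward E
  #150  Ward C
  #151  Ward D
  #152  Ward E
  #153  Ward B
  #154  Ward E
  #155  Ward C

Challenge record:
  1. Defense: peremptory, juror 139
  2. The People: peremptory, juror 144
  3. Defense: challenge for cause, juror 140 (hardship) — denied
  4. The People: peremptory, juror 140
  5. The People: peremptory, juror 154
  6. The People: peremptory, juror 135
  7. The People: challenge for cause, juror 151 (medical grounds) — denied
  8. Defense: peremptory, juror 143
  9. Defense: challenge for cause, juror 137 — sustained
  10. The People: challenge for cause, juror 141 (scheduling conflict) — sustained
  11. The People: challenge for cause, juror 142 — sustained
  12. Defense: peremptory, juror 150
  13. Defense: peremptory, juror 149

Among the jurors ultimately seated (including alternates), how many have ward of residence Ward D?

Removed: #135, #137, #139, #140, #141, #142, #143, #144, #149, #150, #154.
Seated (8 incl. alternates): #136, #138, #145, #146, #147, #148, #151, #152.
Of those, in Ward D: #136, #147, #148, #151 → 4.

4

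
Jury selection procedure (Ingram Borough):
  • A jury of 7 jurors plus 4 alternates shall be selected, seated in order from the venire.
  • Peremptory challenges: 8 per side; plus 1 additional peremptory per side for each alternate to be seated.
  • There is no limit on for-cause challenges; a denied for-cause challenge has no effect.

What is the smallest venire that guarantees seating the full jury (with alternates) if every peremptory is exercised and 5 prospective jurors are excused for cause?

Seats to fill: 7 + 4 alternates = 11.
Peremptories: 8 + 1×4 = 12 per side × 2 sides = 24.
For-cause removals: 5.
Minimum venire: 11 + 24 + 5 = 40.

40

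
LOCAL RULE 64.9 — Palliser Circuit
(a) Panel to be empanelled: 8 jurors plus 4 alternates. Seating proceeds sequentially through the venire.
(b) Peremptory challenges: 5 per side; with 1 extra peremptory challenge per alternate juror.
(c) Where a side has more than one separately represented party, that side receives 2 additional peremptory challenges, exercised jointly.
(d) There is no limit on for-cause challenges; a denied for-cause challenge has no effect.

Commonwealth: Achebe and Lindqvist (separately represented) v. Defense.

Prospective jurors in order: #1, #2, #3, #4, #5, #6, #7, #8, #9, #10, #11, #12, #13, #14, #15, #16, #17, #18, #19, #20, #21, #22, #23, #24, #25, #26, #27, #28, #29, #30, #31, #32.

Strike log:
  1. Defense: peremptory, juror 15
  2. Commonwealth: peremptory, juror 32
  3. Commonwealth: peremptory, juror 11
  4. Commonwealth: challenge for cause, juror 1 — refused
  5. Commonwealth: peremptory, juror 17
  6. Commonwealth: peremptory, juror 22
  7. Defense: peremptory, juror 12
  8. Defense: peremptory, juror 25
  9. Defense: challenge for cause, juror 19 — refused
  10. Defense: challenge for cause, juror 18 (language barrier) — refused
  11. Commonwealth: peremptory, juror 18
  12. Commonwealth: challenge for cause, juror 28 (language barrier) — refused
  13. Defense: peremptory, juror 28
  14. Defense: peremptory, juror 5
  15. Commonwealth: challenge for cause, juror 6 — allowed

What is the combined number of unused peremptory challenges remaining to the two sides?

10

Commonwealth allotment: 5 base + 1 × 4 alternates + 2 multi-party = 11. Defense allotment: 5 base + 1 × 4 alternates = 9.
Commonwealth peremptories used: #32, #11, #17, #22, #18 — 5 (for-cause on #1, #28, #6 don't count).
Defense peremptories used: #15, #12, #25, #28, #5 — 5 (for-cause on #19, #18 don't count).
Remaining: (11 − 5) + (9 − 5) = 10.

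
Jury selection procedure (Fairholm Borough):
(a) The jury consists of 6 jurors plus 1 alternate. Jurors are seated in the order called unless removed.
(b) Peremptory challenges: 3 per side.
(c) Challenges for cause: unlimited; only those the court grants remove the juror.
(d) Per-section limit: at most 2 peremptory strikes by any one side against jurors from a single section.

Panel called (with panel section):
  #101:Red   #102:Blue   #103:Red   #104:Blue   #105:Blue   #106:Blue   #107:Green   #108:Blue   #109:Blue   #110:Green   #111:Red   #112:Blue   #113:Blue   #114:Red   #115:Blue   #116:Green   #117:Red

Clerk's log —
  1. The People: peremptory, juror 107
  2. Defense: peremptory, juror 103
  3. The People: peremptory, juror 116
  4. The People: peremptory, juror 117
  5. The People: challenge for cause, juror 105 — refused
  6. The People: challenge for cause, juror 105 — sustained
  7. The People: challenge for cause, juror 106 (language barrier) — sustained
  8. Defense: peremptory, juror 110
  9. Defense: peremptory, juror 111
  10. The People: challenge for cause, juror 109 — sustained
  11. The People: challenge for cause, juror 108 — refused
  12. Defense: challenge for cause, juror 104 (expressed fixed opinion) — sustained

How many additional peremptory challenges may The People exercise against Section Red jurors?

The People peremptories so far: #107, #116, #117 — 3 of 3 used, 0 left overall.
Against Section Red: #117 — 1 used; per-section cap 2 leaves 1.
Binding limit: min(0, 1) = 0.

0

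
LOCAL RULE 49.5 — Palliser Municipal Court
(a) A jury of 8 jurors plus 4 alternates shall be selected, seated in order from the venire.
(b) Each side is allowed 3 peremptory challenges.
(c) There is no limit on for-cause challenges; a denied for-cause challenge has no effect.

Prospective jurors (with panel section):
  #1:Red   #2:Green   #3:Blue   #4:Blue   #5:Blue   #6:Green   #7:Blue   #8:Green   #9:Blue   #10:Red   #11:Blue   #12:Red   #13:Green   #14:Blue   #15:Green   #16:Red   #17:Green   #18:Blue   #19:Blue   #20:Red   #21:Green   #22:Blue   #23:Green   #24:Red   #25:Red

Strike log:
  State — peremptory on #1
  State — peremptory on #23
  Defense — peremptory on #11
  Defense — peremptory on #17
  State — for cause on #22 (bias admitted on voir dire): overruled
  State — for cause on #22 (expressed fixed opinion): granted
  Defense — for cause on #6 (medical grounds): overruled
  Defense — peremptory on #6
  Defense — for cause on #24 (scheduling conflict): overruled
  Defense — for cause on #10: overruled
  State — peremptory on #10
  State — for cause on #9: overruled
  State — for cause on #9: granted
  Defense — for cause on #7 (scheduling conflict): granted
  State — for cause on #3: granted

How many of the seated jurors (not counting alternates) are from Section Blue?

3

Removed: #1, #3, #6, #7, #9, #10, #11, #17, #22, #23.
Seated jurors 1–8: #2, #4, #5, #8, #12, #13, #14, #15 (alternates #16, #18, #19, #20 not counted).
Of those, in Section Blue: #4, #5, #14 → 3.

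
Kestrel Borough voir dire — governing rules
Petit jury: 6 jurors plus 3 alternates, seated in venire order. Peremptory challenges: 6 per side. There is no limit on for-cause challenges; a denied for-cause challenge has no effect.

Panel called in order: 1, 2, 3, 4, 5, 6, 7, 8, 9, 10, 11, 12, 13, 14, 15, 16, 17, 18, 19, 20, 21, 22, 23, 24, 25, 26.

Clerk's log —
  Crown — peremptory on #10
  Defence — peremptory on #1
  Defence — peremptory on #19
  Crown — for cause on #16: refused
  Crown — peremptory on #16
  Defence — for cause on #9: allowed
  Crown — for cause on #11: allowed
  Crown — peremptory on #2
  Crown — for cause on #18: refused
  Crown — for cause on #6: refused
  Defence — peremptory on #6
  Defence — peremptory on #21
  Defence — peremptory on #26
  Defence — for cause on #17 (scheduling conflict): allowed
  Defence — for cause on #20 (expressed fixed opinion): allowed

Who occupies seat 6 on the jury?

12

Removed: #1, #2, #6, #9, #10, #11, #16, #17, #19, #20, #21, #26. (#18 stays — for-cause denied.)
Seating in order: seats 1–6 → #3, #4, #5, #7, #8, #12; alternates → #13, #14, #15.
So seat 6 is #12.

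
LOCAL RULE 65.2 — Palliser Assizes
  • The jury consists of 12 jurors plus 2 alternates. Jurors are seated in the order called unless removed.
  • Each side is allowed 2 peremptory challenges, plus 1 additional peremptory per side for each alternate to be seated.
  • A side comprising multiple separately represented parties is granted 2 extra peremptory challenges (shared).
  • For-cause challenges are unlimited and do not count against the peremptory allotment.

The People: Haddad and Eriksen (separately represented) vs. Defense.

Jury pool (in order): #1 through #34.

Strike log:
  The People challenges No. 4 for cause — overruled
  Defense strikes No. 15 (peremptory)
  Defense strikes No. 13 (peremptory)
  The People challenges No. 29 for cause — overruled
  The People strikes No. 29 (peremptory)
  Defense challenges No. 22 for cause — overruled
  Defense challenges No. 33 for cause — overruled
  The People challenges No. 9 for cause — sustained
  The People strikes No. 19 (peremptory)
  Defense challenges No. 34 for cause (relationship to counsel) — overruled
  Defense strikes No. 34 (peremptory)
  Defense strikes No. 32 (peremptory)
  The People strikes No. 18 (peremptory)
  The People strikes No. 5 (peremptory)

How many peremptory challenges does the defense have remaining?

Defense allotment: 2 base + 1 × 2 alternates = 4.
Defense peremptories used: #15, #13, #34, #32 — 4 (for-cause on #22, #33, #34 don't count).
Remaining: 4 − 4 = 0.

0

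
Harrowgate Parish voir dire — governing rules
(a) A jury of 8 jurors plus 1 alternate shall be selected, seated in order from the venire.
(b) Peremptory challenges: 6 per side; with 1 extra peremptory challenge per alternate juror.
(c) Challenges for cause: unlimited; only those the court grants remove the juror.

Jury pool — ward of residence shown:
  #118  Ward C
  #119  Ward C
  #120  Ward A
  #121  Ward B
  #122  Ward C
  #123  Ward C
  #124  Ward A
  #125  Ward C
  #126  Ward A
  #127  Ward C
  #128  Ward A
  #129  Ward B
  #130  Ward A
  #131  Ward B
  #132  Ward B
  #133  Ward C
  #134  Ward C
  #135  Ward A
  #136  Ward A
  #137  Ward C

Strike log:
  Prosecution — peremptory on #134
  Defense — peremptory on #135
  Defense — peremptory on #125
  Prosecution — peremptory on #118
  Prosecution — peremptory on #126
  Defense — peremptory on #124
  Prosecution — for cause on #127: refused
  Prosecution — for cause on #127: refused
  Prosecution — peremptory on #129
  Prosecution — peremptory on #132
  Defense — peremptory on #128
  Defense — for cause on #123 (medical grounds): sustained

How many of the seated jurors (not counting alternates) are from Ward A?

2

Removed: #118, #123, #124, #125, #126, #128, #129, #132, #134, #135.
Seated jurors 1–8: #119, #120, #121, #122, #127, #130, #131, #133 (alternates #136 not counted).
Of those, in Ward A: #120, #130 → 2.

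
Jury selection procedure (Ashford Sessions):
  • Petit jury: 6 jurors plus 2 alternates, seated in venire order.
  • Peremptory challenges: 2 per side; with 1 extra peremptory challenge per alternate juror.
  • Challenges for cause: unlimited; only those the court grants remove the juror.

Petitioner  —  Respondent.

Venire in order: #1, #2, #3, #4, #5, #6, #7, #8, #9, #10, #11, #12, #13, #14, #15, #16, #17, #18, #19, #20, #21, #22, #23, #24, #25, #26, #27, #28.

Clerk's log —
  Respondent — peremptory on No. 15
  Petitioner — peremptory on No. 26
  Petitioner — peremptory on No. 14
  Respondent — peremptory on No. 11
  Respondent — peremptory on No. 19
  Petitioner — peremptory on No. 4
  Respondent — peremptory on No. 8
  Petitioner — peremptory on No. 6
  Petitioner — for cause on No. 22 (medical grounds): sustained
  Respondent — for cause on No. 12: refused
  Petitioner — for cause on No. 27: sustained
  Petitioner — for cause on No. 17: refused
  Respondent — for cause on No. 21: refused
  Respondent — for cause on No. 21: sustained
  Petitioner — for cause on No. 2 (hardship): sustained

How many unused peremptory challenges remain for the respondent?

0

Respondent allotment: 2 base + 1 × 2 alternates = 4.
Respondent peremptories used: #15, #11, #19, #8 — 4 (for-cause on #12, #21, #21 don't count).
Remaining: 4 − 4 = 0.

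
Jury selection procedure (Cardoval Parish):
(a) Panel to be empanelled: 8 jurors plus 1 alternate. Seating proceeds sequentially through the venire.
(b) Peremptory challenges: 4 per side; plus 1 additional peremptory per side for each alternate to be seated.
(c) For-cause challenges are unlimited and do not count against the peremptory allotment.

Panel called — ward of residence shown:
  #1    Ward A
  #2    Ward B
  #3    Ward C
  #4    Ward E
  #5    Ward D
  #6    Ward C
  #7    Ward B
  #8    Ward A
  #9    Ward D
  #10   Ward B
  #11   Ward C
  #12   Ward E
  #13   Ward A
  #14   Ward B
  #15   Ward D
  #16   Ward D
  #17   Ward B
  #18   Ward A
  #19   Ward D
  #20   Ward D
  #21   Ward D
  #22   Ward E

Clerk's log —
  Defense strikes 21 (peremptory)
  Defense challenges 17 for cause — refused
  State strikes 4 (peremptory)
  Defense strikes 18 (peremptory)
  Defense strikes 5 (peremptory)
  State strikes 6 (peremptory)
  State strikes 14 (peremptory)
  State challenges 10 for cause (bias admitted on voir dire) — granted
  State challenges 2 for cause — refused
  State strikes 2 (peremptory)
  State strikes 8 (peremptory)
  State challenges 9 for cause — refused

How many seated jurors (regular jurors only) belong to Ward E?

Removed: #2, #4, #5, #6, #8, #10, #14, #18, #21.
Seated jurors 1–8: #1, #3, #7, #9, #11, #12, #13, #15 (alternates #16 not counted).
Of those, in Ward E: #12 → 1.

1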